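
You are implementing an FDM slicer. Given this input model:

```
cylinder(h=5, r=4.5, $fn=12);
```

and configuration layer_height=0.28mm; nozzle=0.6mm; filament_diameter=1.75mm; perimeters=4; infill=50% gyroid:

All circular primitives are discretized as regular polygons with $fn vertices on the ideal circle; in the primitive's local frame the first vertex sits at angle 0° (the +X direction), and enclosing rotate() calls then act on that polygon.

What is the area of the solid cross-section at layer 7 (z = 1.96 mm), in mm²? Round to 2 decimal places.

60.75 mm²

At z = 1.96 mm: the cylinder: section is a regular 12-gon, circumradius r=4.5 (area = (12/2)·4.500²·sin(360°/12) = 60.75 mm²). Overall, the cross-section is a single solid region. Net area = 60.75 mm².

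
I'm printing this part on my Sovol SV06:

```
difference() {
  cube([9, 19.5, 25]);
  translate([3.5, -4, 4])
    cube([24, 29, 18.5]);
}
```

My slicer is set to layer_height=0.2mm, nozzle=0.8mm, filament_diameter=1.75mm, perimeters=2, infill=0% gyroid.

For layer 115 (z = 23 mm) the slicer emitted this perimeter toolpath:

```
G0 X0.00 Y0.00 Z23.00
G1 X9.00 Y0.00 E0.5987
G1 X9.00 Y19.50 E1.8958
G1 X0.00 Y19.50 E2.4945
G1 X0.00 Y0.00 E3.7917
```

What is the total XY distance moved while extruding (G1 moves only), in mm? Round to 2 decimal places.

57.00 mm

Sum the Euclidean lengths of each G1 segment: total = 57.00 mm.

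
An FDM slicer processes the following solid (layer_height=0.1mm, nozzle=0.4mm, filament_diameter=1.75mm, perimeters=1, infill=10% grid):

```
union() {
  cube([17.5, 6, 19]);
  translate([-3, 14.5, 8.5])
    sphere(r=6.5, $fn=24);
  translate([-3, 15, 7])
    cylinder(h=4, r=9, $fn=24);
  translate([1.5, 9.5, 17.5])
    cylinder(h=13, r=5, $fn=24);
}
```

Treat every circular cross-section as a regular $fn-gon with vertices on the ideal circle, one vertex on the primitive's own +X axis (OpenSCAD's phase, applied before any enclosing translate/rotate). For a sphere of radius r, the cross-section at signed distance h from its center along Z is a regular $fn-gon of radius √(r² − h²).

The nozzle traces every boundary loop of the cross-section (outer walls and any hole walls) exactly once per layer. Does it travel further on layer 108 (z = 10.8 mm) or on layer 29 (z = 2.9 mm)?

layer 108 (z = 10.8 mm)

Layer 108 (z = 10.8): the 17.5×6 cube contributes its full rectangle (perimeter 47.00 mm); the sphere at (-3, 14.5): section is a regular 24-gon, circumradius = √(r²−h²) = √(6.5²−2.3²) = 6.079 (perimeter = 2·24·6.079·sin(180°/24) = 38.09 mm); the r=9 cylinder at (-3, 15) gives a regular 24-gon of circumradius 9 (constant along its height) (perimeter = 2·24·9.000·sin(180°/24) = 56.39 mm); the cylinder at (1.5, 9.5) does not reach this height (z outside [17.5, 30.5]); Combining (union): the regions partially overlap (shared area 114.79 mm²), so the edge portions inside another operand are dropped and the merged outline is re-measured after clipping — boundary = 103.39 mm. So its perimeter = 103.39 mm. Layer 29 (z = 2.9): the cube (footprint 17.5×6) is included at this height (perimeter 47.00 mm); the r=6.5 sphere at (-3, 14.5) slices to a regular 24-gon of circumradius 3.300 (√(r²−h²) with h=5.6 from center) (perimeter = 2·24·3.300·sin(180°/24) = 20.68 mm); the cylinder at (-3, 15) is not intersected at this z (z outside [7, 11]); the cylinder at (1.5, 9.5) does not reach this height (z outside [17.5, 30.5]); Taking the union: the 2 present regions are separate (no shared area or edge), so areas and boundary lengths simply add and each stays a separate island — boundary = 67.68 mm. So its perimeter = 67.68 mm. Layer 108 is larger (103.39 vs 67.68 mm).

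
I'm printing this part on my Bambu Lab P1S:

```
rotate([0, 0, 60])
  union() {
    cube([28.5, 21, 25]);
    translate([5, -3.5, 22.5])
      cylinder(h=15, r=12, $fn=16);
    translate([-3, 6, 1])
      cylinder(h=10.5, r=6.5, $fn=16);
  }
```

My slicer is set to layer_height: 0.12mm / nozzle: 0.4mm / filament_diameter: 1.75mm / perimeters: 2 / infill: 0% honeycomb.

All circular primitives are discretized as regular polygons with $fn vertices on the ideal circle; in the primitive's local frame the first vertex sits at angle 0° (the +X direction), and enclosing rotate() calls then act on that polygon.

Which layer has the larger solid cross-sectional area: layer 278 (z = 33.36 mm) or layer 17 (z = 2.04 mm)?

layer 17 (z = 2.04 mm)

Layer 278 (z = 33.36): the cube does not reach this height (z outside [0, 25]); the r=12 cylinder at (5, -3.5) contributes a regular 16-gon of circumradius 12 (area = (16/2)·12.000²·sin(360°/16) = 440.85 mm²); the cylinder at (-3, 6) does not reach this height (z outside [1, 11.5]); Merging all regions: only the r=12 cylinder at (5, -3.5) is present, so the union is just that shape — area = 440.85 mm²; (whole slice rotated 60° about Z — lengths, areas and connectivity unchanged). So its area = 440.85 mm². Layer 17 (z = 2.04): the 28.5×21 cube contributes its full rectangle (area 598.50 mm²); the cylinder at (5, -3.5) does not reach this height (z outside [22.5, 37.5]); the cylinder at (-3, 6): section is a regular 16-gon, circumradius r=6.5 (area = (16/2)·6.500²·sin(360°/16) = 129.35 mm²); Taking the union: the regions partially overlap — summed areas 727.85 mm² minus the doubly-counted overlap 27.59 mm² gives 700.26 mm² — area = 700.26 mm²; (rotated 60° about Z; rotation is an isometry so areas/perimeters/island counts are preserved). So its area = 700.26 mm². Layer 17 is larger (700.26 vs 440.85 mm²).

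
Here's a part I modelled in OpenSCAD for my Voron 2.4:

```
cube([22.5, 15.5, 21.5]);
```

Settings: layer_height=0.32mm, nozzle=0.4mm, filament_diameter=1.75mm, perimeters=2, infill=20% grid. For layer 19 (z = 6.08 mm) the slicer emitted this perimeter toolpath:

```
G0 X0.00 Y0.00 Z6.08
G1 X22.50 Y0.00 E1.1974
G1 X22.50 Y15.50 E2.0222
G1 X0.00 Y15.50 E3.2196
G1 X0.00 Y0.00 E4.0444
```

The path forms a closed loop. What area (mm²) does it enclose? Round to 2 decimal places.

348.75 mm²

Apply the shoelace formula to the sequence of (X, Y) vertices; enclosed area = 348.75 mm².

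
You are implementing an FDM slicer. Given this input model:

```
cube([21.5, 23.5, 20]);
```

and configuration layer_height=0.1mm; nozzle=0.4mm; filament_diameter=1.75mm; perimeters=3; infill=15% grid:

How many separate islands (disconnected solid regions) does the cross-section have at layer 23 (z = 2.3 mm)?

1

At z = 2.3 mm: the 21.5×23.5 cube contributes its full rectangle. Overall, the cross-section is a single solid region. Island count = 1.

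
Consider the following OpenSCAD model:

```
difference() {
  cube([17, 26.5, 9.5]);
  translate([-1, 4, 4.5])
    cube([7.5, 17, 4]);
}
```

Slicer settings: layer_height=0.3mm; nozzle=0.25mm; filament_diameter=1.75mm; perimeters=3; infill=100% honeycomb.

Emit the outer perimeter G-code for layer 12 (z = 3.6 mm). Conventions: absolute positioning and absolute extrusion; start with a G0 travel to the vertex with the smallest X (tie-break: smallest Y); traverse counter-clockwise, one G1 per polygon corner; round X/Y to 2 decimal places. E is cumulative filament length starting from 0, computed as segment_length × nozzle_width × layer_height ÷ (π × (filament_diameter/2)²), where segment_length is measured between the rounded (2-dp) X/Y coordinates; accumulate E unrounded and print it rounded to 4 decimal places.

At z = 3.6 mm: the cube (footprint 17×26.5) is included at this height; the cube at (-1, 4) is not intersected at this z (z outside [4.5, 8.5]); Subtracting the remaining from the first: none of the subtracted shapes is present at this height, so the 17×26.5 cube is unchanged — 1 connected region. The outline is a single polygon with 4 vertices. Extrusion per mm of travel: 0.25 × 0.3 / (π × 0.875²) = 0.031181. Accumulating E over each segment gives final E = 2.7128.

G0 X0.00 Y0.00 Z3.60
G1 X17.00 Y0.00 E0.5301
G1 X17.00 Y26.50 E1.3564
G1 X0.00 Y26.50 E1.8865
G1 X0.00 Y0.00 E2.7128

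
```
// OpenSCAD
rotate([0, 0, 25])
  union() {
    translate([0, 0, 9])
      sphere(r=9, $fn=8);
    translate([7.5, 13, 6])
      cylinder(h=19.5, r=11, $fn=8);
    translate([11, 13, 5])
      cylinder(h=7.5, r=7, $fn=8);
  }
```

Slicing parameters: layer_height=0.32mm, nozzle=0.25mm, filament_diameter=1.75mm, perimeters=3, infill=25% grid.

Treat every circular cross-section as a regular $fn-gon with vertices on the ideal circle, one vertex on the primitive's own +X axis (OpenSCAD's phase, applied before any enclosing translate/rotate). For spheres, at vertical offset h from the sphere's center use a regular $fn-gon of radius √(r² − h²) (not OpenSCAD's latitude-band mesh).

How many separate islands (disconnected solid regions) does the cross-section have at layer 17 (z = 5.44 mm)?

2

At z = 5.44 mm: the r=9 sphere slices to a regular 8-gon of circumradius 8.266 (√(r²−h²) with h=3.56 from center); the cylinder at (7.5, 13) is not intersected at this z (z outside [6, 25.5]); the r=7 cylinder at (11, 13) gives a regular 8-gon of circumradius 7 (constant along its height); Taking the union: the 2 present regions are separate (no shared area or edge), so areas and boundary lengths simply add and each stays a separate island — 2 connected regions; (whole slice rotated 25° about Z — lengths, areas and connectivity unchanged). Overall, the cross-section has 2 separate islands. Island count = 2.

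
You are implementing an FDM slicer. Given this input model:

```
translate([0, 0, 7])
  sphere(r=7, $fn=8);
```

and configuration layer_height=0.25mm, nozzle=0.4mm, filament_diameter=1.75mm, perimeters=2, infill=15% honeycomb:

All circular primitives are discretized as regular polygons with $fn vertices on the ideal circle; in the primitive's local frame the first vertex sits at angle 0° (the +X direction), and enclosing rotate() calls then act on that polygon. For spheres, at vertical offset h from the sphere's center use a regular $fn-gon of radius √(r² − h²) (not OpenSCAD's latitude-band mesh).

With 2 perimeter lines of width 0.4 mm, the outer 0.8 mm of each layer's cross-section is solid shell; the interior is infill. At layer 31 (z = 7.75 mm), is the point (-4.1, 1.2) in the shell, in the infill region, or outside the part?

infill

At z = 7.75 mm: the sphere: section is a regular 8-gon, circumradius = √(r²−h²) = √(7²−0.75²) = 6.960. Overall, the cross-section is a single solid region. The nearest boundary edge runs (-4.92, 4.92)→(-6.96, 0.00); distance from the point to it = 2.18 mm. The point is inside the cross-section and 2.18 mm from the nearest boundary — more than the 0.8 mm shell width (2 × 0.4), so it's in the infill interior.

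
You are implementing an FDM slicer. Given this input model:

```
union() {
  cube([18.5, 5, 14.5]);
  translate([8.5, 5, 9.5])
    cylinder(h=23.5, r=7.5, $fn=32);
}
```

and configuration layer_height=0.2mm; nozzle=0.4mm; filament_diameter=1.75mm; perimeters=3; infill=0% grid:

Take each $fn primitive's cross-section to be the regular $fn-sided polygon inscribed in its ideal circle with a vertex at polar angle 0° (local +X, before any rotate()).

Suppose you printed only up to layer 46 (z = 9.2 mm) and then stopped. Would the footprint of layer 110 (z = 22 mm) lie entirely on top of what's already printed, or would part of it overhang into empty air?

part overhangs

Compare the two slices. At z = 9.2: the cube is present — its section is the full 18.5×5 rectangle (area 92.50 mm²); the cylinder at (8.5, 5) is not intersected at this z (z outside [9.5, 33]); Merging all regions: only the 18.5×5 cube is present, so the union is just that shape — area = 92.50 mm². At z = 22: the cube is not intersected at this z (z outside [0, 14.5]); the r=7.5 cylinder at (8.5, 5) gives a regular 32-gon of circumradius 7.5 (constant along its height) (area = (32/2)·7.500²·sin(360°/32) = 175.58 mm²); Merging all regions: only the r=7.5 cylinder at (8.5, 5) is present, so the union is just that shape — area = 175.58 mm². Checking containment: at z = 22 the cross-section extends beyond the z = 9.2 cross-section by about 106.85 mm².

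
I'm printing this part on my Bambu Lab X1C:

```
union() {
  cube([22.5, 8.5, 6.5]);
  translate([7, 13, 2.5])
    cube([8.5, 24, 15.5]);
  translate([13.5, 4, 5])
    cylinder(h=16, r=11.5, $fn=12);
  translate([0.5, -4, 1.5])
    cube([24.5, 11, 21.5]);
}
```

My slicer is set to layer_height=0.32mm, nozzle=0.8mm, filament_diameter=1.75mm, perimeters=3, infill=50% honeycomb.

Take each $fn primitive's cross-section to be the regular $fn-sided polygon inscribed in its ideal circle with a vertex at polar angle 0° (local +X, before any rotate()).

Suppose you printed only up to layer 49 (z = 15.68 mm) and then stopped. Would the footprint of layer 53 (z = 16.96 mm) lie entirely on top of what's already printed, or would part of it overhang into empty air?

Compare the two slices. At z = 15.68: the cube is not intersected at this z (z outside [0, 6.5]); the 8.5×24 cube at (7, 13) contributes its full rectangle (area 204.00 mm²); the r=11.5 cylinder at (13.5, 4) contributes a regular 12-gon of circumradius 11.5 (area = (12/2)·11.500²·sin(360°/12) = 396.75 mm²); the 24.5×11 cube at (0.5, -4) contributes its full rectangle (area 269.50 mm²); Combining (union): the regions partially overlap — summed areas 870.25 mm² minus the doubly-counted overlap 244.58 mm² gives 625.67 mm² — area = 625.67 mm². At z = 16.96: the cube does not reach this height (z outside [0, 6.5]); the cube at (7, 13) (footprint 8.5×24) is included at this height (area 204.00 mm²); the cylinder at (13.5, 4): section is a regular 12-gon, circumradius r=11.5 (area = (12/2)·11.500²·sin(360°/12) = 396.75 mm²); the cube at (0.5, -4) is present — its section is the full 24.5×11 rectangle (area 269.50 mm²); Taking the union: the regions partially overlap — summed areas 870.25 mm² minus the doubly-counted overlap 244.58 mm² gives 625.67 mm² — area = 625.67 mm². Checking containment: the cross-section at z = 16.96 is a subset of the cross-section at z = 15.68.

entirely on top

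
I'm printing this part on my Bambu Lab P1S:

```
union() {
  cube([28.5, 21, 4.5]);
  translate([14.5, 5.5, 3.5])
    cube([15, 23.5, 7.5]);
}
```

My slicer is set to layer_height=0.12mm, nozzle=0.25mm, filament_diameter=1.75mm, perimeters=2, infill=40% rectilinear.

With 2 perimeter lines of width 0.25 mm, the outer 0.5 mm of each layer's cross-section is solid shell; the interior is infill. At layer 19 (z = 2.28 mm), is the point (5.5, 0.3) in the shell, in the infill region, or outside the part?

At z = 2.28 mm: the cube is present — its section is the full 28.5×21 rectangle; the cube at (14.5, 5.5) is not intersected at this z (z outside [3.5, 11]); Combining (union): only the 28.5×21 cube is present, so the union is just that shape — 1 connected region. Overall, the cross-section is a single solid region. The nearest boundary edge runs (0.00, 0.00)→(28.50, 0.00); distance from the point to it = 0.30 mm. The point is inside the cross-section, 0.30 mm from the nearest boundary — within the 0.5 mm shell band (2 × 0.25).

shell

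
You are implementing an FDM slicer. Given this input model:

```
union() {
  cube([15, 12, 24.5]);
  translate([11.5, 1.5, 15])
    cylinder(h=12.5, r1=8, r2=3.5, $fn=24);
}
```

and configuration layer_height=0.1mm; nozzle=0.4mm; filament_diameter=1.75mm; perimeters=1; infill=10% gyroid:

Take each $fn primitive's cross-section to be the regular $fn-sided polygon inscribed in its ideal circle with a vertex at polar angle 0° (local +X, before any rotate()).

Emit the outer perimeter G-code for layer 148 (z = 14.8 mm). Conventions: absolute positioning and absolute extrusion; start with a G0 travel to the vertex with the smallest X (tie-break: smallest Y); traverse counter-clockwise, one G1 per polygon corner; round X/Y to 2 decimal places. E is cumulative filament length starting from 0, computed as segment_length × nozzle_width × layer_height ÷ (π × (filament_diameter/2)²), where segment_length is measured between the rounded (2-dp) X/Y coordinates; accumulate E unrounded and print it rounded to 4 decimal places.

At z = 14.8 mm: the cube is present — its section is the full 15×12 rectangle; the cone at (11.5, 1.5) does not reach this height (z outside [15, 27.5]); Merging all regions: only the 15×12 cube is present, so the union is just that shape — 1 connected region. The outline is a single polygon with 4 vertices. Extrusion per mm of travel: 0.4 × 0.1 / (π × 0.875²) = 0.016630. Accumulating E over each segment gives final E = 0.8980.

G0 X0.00 Y0.00 Z14.80
G1 X15.00 Y0.00 E0.2495
G1 X15.00 Y12.00 E0.4490
G1 X0.00 Y12.00 E0.6985
G1 X0.00 Y0.00 E0.8980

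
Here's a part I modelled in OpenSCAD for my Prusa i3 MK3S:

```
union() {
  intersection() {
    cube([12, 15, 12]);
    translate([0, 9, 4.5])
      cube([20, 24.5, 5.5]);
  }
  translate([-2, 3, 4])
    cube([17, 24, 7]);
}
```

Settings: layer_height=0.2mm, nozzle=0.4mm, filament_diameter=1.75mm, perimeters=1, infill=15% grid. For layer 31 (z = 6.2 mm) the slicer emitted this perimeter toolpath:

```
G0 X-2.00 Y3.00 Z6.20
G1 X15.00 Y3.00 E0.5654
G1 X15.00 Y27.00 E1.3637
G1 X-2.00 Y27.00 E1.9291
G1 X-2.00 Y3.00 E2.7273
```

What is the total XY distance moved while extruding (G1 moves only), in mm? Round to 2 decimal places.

Sum the Euclidean lengths of each G1 segment: total = 82.00 mm.

82.00 mm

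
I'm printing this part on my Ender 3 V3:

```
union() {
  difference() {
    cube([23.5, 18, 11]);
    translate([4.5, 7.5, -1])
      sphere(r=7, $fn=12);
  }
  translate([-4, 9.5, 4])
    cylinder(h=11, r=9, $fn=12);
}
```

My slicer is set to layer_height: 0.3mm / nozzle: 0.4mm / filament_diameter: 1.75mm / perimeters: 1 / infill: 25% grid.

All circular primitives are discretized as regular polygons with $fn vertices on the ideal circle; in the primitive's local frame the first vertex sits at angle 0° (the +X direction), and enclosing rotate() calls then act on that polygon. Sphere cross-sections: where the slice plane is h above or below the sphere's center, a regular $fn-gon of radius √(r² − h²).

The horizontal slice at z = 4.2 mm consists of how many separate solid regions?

At z = 4.2 mm: the cube (footprint 23.5×18) is included at this height; the sphere at (4.5, 7.5): section is a regular 12-gon, circumradius = √(r²−h²) = √(7²−5.2²) = 4.686; Taking the first minus the rest: starting from the 23.5×18 cube, the r=7 sphere at (4.5, 7.5) partially overlaps it — only the 65.75 mm² overlap (of its 65.88 mm²) is removed, clipping the outline — 1 connected region; the cylinder at (-4, 9.5): section is a regular 12-gon, circumradius r=9; Merging all regions: the regions partially overlap (shared area 24.11 mm²), so overlapping operands fuse into one piece — 1 connected region with 1 hole. The result has 1 disconnected region.

1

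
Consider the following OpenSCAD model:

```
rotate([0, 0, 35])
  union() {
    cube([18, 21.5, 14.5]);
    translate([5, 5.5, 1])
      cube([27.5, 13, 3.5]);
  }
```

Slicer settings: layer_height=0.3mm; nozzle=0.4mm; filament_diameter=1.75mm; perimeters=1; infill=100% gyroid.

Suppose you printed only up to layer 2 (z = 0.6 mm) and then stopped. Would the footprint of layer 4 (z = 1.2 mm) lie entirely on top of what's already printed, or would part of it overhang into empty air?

Compare the two slices. At z = 0.6: the cube is present — its section is the full 18×21.5 rectangle (area 387.00 mm²); the cube at (5, 5.5) does not reach this height (z outside [1, 4.5]); Merging all regions: only the 18×21.5 cube is present, so the union is just that shape — area = 387.00 mm²; (whole slice rotated 35° about Z — lengths, areas and connectivity unchanged). At z = 1.2: the cube is present — its section is the full 18×21.5 rectangle (area 387.00 mm²); the cube at (5, 5.5) is present — its section is the full 27.5×13 rectangle (area 357.50 mm²); Merging all regions: the regions partially overlap — summed areas 744.50 mm² minus the doubly-counted overlap 169.00 mm² gives 575.50 mm² — area = 575.50 mm²; (whole slice rotated 35° about Z — lengths, areas and connectivity unchanged). Checking containment: at z = 1.2 the cross-section extends beyond the z = 0.6 cross-section by about 188.50 mm².

part overhangs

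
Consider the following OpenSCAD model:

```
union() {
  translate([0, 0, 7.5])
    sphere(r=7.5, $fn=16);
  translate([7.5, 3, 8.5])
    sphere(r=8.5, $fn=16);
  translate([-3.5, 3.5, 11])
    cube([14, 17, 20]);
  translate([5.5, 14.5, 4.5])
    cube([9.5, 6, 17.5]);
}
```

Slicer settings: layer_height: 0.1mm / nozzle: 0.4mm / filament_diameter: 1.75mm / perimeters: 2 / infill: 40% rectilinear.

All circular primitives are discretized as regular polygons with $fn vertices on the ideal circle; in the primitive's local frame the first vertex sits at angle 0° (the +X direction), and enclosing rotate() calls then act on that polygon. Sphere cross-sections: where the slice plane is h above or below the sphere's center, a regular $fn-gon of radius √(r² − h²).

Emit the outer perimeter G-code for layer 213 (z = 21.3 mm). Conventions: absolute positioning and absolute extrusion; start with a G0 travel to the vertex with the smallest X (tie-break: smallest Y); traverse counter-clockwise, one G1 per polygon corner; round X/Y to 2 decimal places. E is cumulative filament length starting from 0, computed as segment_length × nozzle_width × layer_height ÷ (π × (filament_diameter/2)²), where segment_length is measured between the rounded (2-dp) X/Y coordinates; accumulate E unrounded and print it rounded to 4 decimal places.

G0 X-3.50 Y3.50 Z21.30
G1 X10.50 Y3.50 E0.2328
G1 X10.50 Y14.50 E0.4158
G1 X15.00 Y14.50 E0.4906
G1 X15.00 Y20.50 E0.5904
G1 X-3.50 Y20.50 E0.8980
G1 X-3.50 Y3.50 E1.1807

At z = 21.3 mm: the sphere does not reach this height (|z−center|=13.800 > r=7.5); the sphere at (7.5, 3) does not reach this height (|z−center|=12.800 > r=8.5); the cube at (-3.5, 3.5) is present — its section is the full 14×17 rectangle; the 9.5×6 cube at (5.5, 14.5) contributes its full rectangle; Taking the union: the regions partially overlap (shared area 30.00 mm²), so overlapping operands fuse into one piece — 1 connected region. The outline is a single polygon with 6 vertices. Extrusion per mm of travel: 0.4 × 0.1 / (π × 0.875²) = 0.016630. Accumulating E over each segment gives final E = 1.1807.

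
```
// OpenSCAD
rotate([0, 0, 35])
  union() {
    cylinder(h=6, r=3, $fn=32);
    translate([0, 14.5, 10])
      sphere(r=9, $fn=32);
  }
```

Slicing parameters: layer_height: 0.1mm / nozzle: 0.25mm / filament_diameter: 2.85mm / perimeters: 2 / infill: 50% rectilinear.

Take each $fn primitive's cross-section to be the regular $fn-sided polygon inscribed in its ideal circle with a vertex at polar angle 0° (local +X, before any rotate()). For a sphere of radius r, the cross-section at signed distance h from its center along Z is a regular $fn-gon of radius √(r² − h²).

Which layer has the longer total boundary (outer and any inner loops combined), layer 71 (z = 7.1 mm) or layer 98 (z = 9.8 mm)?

layer 98 (z = 9.8 mm)

Layer 71 (z = 7.1): the cylinder does not reach this height (z outside [0, 6]); the r=9 sphere at (0, 14.5) slices to a regular 32-gon of circumradius 8.520 (√(r²−h²) with h=2.9 from center) (perimeter = 2·32·8.520·sin(180°/32) = 53.45 mm); Taking the union: only the r=9 sphere at (0, 14.5) is present, so the union is just that shape — boundary = 53.45 mm; (whole slice rotated 35° about Z — lengths, areas and connectivity unchanged). So its perimeter = 53.45 mm. Layer 98 (z = 9.8): the cylinder is absent (z outside [0, 6]); the sphere at (0, 14.5): section is a regular 32-gon, circumradius = √(r²−h²) = √(9²−0.2²) = 8.998 (perimeter = 2·32·8.998·sin(180°/32) = 56.44 mm); Combining (union): only the r=9 sphere at (0, 14.5) is present, so the union is just that shape — boundary = 56.44 mm; (rotated 35° about Z; rotation is an isometry so areas/perimeters/island counts are preserved). So its perimeter = 56.44 mm. Layer 98 is larger (56.44 vs 53.45 mm).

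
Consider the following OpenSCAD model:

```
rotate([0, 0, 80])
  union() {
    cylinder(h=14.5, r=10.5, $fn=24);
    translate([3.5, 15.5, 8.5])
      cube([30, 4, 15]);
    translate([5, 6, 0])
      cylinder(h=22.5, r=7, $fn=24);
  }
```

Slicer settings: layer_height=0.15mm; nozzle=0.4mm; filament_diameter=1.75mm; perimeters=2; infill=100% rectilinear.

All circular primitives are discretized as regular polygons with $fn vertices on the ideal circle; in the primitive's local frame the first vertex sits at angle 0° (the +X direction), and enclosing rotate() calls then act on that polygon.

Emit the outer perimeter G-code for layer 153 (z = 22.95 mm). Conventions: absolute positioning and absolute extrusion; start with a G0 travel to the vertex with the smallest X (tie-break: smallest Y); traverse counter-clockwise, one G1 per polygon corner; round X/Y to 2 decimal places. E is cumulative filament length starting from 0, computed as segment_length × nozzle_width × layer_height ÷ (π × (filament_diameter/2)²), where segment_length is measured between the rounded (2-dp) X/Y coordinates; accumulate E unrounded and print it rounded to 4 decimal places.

G0 X-18.60 Y6.83 Z22.95
G1 X-14.66 Y6.14 E0.0998
G1 X-9.45 Y35.68 E0.8480
G1 X-13.39 Y36.38 E0.9479
G1 X-18.60 Y6.83 E1.6964

At z = 22.95 mm: the cylinder is not intersected at this z (z outside [0, 14.5]); the cube at (3.5, 15.5) is present — its section is the full 30×4 rectangle; the cylinder at (5, 6) is absent (z outside [0, 22.5]); Merging all regions: only the 30×4 cube at (3.5, 15.5) is present, so the union is just that shape — 1 connected region; (whole slice rotated 80° about Z — lengths, areas and connectivity unchanged). The outline is a single polygon with 4 vertices. Extrusion per mm of travel: 0.4 × 0.15 / (π × 0.875²) = 0.024945. Accumulating E over each segment gives final E = 1.6964.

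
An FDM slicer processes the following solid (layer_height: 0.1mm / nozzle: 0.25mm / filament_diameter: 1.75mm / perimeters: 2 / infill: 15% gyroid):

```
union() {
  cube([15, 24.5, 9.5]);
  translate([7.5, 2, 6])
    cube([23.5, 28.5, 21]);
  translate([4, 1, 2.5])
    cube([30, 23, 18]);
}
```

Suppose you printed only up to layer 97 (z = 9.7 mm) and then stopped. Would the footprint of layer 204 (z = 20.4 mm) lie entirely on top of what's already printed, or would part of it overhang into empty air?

entirely on top

Compare the two slices. At z = 9.7: the cube is absent (z outside [0, 9.5]); the cube at (7.5, 2) is present — its section is the full 23.5×28.5 rectangle (area 669.75 mm²); the 30×23 cube at (4, 1) contributes its full rectangle (area 690.00 mm²); Merging all regions: the regions partially overlap — summed areas 1359.75 mm² minus the doubly-counted overlap 517.00 mm² gives 842.75 mm² — area = 842.75 mm². At z = 20.4: the cube is not intersected at this z (z outside [0, 9.5]); the 23.5×28.5 cube at (7.5, 2) contributes its full rectangle (area 669.75 mm²); the cube at (4, 1) is present — its section is the full 30×23 rectangle (area 690.00 mm²); Taking the union: the regions partially overlap — summed areas 1359.75 mm² minus the doubly-counted overlap 517.00 mm² gives 842.75 mm² — area = 842.75 mm². Checking containment: the cross-section at z = 20.4 is a subset of the cross-section at z = 9.7.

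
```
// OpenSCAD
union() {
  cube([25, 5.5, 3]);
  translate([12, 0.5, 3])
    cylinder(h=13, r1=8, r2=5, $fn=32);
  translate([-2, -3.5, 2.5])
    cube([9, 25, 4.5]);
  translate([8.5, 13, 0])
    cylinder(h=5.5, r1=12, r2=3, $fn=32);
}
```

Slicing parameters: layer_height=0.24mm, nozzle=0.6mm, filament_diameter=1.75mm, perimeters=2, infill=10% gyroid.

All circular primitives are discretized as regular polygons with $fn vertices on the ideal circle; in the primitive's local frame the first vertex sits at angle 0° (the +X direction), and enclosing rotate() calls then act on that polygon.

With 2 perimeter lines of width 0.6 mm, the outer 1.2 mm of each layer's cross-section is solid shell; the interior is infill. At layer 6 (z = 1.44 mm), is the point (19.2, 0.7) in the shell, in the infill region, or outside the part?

At z = 1.44 mm: the 25×5.5 cube contributes its full rectangle; the cone at (12, 0.5) does not reach this height (z outside [3, 16]); the cube at (-2, -3.5) does not reach this height (z outside [2.5, 7]); the cone at (8.5, 13) contributes a regular 32-gon of circumradius 9.644 (interpolated between r1=12 and r2=3 at t=0.262); Taking the union: the regions partially overlap (shared area 17.35 mm²), so overlapping operands fuse into one piece — 1 connected region. Overall, the cross-section is a single solid region. The nearest boundary edge runs (25.00, 0.00)→(0.00, 0.00); distance from the point to it = 0.70 mm. The point is inside the cross-section, 0.70 mm from the nearest boundary — within the 1.2 mm shell band (2 × 0.6).

shell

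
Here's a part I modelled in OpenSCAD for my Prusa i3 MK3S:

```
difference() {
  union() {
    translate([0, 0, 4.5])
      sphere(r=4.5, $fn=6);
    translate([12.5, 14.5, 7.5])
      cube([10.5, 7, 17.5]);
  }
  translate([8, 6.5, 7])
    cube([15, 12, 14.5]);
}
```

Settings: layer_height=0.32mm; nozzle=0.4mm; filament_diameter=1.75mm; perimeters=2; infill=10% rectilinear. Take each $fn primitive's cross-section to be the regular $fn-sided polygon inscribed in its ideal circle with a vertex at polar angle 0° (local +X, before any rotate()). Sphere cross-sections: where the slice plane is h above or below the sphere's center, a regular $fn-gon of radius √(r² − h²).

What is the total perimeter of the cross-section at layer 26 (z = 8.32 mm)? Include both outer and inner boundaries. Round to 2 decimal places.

41.27 mm

At z = 8.32 mm: the sphere: section is a regular 6-gon, circumradius = √(r²−h²) = √(4.5²−3.82²) = 2.379 (perimeter = 2·6·2.379·sin(180°/6) = 14.27 mm); the cube at (12.5, 14.5) is present — its section is the full 10.5×7 rectangle (perimeter 35.00 mm); Merging all regions: the 2 present regions are separate (no shared area or edge), so areas and boundary lengths simply add and each stays a separate island — boundary = 49.27 mm; the cube at (8, 6.5) is present — its section is the full 15×12 rectangle (perimeter 54.00 mm); Subtracting the remaining from the first: starting from that combined region, the 15×12 cube at (8, 6.5) partially overlaps it — only the 42.00 mm² overlap (of its 180.00 mm²) is removed, clipping the outline — boundary = 41.27 mm. Overall, the cross-section has 2 separate islands. Total boundary length (outer) = 41.27 mm.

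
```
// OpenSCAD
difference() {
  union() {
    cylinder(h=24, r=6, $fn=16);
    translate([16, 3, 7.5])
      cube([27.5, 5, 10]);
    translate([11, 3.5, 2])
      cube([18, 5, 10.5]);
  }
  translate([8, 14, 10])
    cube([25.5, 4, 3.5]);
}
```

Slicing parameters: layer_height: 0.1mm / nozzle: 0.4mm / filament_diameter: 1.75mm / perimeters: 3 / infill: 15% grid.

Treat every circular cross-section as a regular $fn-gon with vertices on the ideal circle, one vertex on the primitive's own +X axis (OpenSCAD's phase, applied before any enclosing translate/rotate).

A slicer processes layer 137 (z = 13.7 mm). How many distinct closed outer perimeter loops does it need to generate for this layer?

At z = 13.7 mm: the r=6 cylinder gives a regular 16-gon of circumradius 6 (constant along its height); the cube at (16, 3) is present — its section is the full 27.5×5 rectangle; the cube at (11, 3.5) is not intersected at this z (z outside [2, 12.5]); Merging all regions: the 2 present regions are separate (no shared area or edge), so areas and boundary lengths simply add and each stays a separate island — 2 connected regions; the cube at (8, 14) is not intersected at this z (z outside [10, 13.5]); Subtracting the remaining from the first: none of the subtracted shapes is present at this height, so that combined region is unchanged — 2 connected regions. The result has 2 disconnected regions.

2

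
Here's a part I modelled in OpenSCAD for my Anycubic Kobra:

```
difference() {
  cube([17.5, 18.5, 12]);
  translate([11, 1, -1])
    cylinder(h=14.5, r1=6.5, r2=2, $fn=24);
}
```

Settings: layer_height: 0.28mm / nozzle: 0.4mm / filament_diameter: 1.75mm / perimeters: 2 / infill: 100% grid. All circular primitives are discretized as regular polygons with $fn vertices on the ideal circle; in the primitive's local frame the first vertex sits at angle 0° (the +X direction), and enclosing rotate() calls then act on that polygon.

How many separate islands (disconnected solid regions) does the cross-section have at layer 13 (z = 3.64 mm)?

1

At z = 3.64 mm: the 17.5×18.5 cube contributes its full rectangle; the cone at (11, 1) contributes a regular 24-gon of circumradius 5.060 (interpolated between r1=6.5 and r2=2 at t=0.320); After the difference (first − rest): starting from the 17.5×18.5 cube, the cone at (11, 1) partially overlaps it — only the 49.75 mm² overlap (of its 79.52 mm²) is removed, clipping the outline — 1 connected region. Overall, the cross-section is a single solid region. Island count = 1.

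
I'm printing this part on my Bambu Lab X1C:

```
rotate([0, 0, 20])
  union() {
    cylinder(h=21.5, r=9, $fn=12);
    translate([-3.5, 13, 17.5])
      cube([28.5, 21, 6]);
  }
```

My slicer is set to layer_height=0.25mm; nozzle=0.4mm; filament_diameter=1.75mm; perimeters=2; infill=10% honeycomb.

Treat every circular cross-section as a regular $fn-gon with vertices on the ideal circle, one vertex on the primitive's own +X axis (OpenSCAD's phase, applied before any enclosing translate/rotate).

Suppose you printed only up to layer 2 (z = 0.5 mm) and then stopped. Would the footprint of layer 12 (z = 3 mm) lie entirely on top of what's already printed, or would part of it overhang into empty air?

entirely on top

Compare the two slices. At z = 0.5: the r=9 cylinder gives a regular 12-gon of circumradius 9 (constant along its height) (area = (12/2)·9.000²·sin(360°/12) = 243.00 mm²); the cube at (-3.5, 13) is not intersected at this z (z outside [17.5, 23.5]); Taking the union: only the r=9 cylinder is present, so the union is just that shape — area = 243.00 mm²; (rotated 20° about Z; rotation is an isometry so areas/perimeters/island counts are preserved). At z = 3: the r=9 cylinder gives a regular 12-gon of circumradius 9 (constant along its height) (area = (12/2)·9.000²·sin(360°/12) = 243.00 mm²); the cube at (-3.5, 13) does not reach this height (z outside [17.5, 23.5]); Merging all regions: only the r=9 cylinder is present, so the union is just that shape — area = 243.00 mm²; (rotated 20° about Z; rotation is an isometry so areas/perimeters/island counts are preserved). Checking containment: the cross-section at z = 3 is a subset of the cross-section at z = 0.5.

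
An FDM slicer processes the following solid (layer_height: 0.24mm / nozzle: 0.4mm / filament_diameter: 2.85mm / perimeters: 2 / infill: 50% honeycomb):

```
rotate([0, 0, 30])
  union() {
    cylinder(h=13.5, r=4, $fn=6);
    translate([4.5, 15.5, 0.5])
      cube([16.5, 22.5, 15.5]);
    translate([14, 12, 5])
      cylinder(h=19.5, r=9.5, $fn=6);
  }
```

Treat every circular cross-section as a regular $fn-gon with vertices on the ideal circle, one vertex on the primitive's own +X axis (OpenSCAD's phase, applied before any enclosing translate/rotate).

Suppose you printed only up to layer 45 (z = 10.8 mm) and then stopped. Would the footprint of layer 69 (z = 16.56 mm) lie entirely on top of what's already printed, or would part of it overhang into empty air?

entirely on top

Compare the two slices. At z = 10.8: the r=4 cylinder contributes a regular 6-gon of circumradius 4 (area = (6/2)·4.000²·sin(360°/6) = 41.57 mm²); the cube at (4.5, 15.5) (footprint 16.5×22.5) is included at this height (area 371.25 mm²); the r=9.5 cylinder at (14, 12) contributes a regular 6-gon of circumradius 9.5 (area = (6/2)·9.500²·sin(360°/6) = 234.48 mm²); Combining (union): the regions partially overlap — summed areas 647.30 mm² minus the doubly-counted overlap 57.61 mm² gives 589.68 mm² — area = 589.68 mm²; (whole slice rotated 30° about Z — lengths, areas and connectivity unchanged). At z = 16.56: the cylinder is not intersected at this z (z outside [0, 13.5]); the cube at (4.5, 15.5) is absent (z outside [0.5, 16]); the r=9.5 cylinder at (14, 12) contributes a regular 6-gon of circumradius 9.5 (area = (6/2)·9.500²·sin(360°/6) = 234.48 mm²); Taking the union: only the r=9.5 cylinder at (14, 12) is present, so the union is just that shape — area = 234.48 mm²; (rotated 30° about Z; rotation is an isometry so areas/perimeters/island counts are preserved). Checking containment: the cross-section at z = 16.56 is a subset of the cross-section at z = 10.8.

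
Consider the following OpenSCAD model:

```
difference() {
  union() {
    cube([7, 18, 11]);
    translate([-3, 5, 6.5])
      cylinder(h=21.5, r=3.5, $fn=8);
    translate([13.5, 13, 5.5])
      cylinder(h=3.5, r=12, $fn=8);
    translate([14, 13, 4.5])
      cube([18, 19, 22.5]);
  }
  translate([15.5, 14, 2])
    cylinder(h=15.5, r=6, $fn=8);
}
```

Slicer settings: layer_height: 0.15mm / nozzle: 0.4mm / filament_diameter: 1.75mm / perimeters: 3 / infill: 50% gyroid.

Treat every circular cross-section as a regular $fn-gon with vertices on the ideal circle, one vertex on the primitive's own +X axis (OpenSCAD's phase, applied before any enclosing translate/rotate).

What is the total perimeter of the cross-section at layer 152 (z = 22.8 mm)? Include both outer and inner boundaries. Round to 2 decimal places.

95.43 mm

At z = 22.8 mm: the cube does not reach this height (z outside [0, 11]); the r=3.5 cylinder at (-3, 5) gives a regular 8-gon of circumradius 3.5 (constant along its height) (perimeter = 2·8·3.500·sin(180°/8) = 21.43 mm); the cylinder at (13.5, 13) does not reach this height (z outside [5.5, 9]); the cube at (14, 13) (footprint 18×19) is included at this height (perimeter 74.00 mm); Merging all regions: the 2 present regions are separate (no shared area or edge), so areas and boundary lengths simply add and each stays a separate island — boundary = 95.43 mm; the cylinder at (15.5, 14) is not intersected at this z (z outside [2, 17.5]); Taking the first minus the rest: none of the subtracted shapes is present at this height, so that combined region is unchanged — boundary = 95.43 mm. Overall, the cross-section has 2 separate islands. Total boundary length (outer) = 95.43 mm.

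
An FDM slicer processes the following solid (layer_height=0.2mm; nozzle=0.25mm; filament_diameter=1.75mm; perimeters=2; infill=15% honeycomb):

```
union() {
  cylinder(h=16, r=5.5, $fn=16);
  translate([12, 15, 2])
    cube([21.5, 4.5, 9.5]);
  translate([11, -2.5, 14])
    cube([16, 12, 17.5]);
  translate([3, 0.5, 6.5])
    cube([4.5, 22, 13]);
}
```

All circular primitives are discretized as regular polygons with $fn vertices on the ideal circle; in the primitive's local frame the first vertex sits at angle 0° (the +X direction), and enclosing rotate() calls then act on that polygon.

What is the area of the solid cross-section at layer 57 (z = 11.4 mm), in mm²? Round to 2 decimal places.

At z = 11.4 mm: the r=5.5 cylinder contributes a regular 16-gon of circumradius 5.5 (area = (16/2)·5.500²·sin(360°/16) = 92.61 mm²); the 21.5×4.5 cube at (12, 15) contributes its full rectangle (area 96.75 mm²); the cube at (11, -2.5) is not intersected at this z (z outside [14, 31.5]); the cube at (3, 0.5) (footprint 4.5×22) is included at this height (area 99.00 mm²); Merging all regions: the regions partially overlap — summed areas 288.36 mm² minus the doubly-counted overlap 6.51 mm² gives 281.85 mm² — area = 281.85 mm². Overall, the cross-section has 2 separate islands. Net area = 281.85 mm².

281.85 mm²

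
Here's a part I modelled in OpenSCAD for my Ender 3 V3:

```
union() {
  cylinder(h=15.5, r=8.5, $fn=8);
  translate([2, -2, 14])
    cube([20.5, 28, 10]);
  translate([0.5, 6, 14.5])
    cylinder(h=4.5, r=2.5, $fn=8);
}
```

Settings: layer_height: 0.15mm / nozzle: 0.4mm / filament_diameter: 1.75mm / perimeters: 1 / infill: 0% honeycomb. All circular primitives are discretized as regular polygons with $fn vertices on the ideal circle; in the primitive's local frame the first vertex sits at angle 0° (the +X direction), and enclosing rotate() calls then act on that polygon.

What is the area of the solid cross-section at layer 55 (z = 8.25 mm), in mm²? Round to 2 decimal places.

204.35 mm²

At z = 8.25 mm: the r=8.5 cylinder contributes a regular 8-gon of circumradius 8.5 (area = (8/2)·8.500²·sin(360°/8) = 204.35 mm²); the cube at (2, -2) is absent (z outside [14, 24]); the cylinder at (0.5, 6) does not reach this height (z outside [14.5, 19]); Combining (union): only the r=8.5 cylinder is present, so the union is just that shape — area = 204.35 mm². Overall, the cross-section is a single solid region. Net area = 204.35 mm².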